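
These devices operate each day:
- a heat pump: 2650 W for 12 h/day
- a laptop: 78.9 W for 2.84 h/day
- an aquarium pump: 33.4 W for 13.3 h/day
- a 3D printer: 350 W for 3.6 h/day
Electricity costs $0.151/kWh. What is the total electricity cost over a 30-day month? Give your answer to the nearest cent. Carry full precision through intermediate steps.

$152.79

heat pump: 2650 W × 12 h × 30 d = 954,000 Wh = 954 kWh
laptop: 78.9 W × 2.84 h × 30 d = 6,722 Wh = 6.722 kWh
aquarium pump: 33.4 W × 13.3 h × 30 d = 13,327 Wh = 13.33 kWh
3D printer: 350 W × 3.6 h × 30 d = 37,800 Wh = 37.8 kWh
Total energy = 954 + 6.722 + 13.33 + 37.8 = 1,012 kWh
Cost = 1,012 kWh × $0.151 = $152.79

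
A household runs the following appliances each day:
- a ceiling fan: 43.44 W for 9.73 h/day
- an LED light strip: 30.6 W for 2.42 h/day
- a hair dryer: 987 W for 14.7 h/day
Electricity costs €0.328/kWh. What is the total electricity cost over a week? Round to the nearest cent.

€34.45

ceiling fan: 43.44 W × 9.73 h × 7 d = 2,959 Wh = 2.959 kWh
LED light strip: 30.6 W × 2.42 h × 7 d = 518 Wh = 0.5184 kWh
hair dryer: 987 W × 14.7 h × 7 d = 101,562 Wh = 101.6 kWh
Total energy = 2.959 + 0.5184 + 101.6 = 105 kWh
Cost = 105 kWh × €0.328 = €34.45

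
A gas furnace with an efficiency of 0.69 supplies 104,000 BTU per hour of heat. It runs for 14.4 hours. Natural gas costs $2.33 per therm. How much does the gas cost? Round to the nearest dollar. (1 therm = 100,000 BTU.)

$51

Heat delivered = 104,000 BTU/h × 14.4 h = 1,497,600 BTU
Gas input = 1,497,600 / 0.69 = 2,170,435 BTU
= 2,170,435 / 100,000 = 21.7 therm
Cost = 21.7 × $2.33/therm = $50.57 ≈ $51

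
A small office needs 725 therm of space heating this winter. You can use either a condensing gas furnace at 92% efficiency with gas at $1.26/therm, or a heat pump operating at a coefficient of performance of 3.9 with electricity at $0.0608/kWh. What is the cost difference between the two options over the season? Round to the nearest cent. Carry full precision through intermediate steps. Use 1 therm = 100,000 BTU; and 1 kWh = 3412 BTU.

Heat load = 725 therm × 100,000 = 72,500,000 BTU
Gas: input = 72,500,000 / 0.92 = 78,804,348 BTU = 788 therm → 788 × $1.26 = $992.93
Heat pump: 72,500,000 BTU / 3412 = 21,250 kWh heat; / 3.9 = 5,448 kWh in → × $0.0608 = $331.26
Difference = |$992.93 − $331.26| = $661.68

$661.68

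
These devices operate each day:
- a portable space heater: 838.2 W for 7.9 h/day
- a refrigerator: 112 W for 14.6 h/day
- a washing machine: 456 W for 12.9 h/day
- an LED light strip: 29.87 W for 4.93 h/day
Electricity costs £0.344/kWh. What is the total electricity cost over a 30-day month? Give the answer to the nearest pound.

£147

portable space heater: 838.2 W × 7.9 h × 30 d = 198,653 Wh = 198.7 kWh
refrigerator: 112 W × 14.6 h × 30 d = 49,056 Wh = 49.06 kWh
washing machine: 456 W × 12.9 h × 30 d = 176,472 Wh = 176.5 kWh
LED light strip: 29.87 W × 4.93 h × 30 d = 4,418 Wh = 4.418 kWh
Total energy = 198.7 + 49.06 + 176.5 + 4.418 = 428.6 kWh
Cost = 428.6 kWh × £0.344 = £147.44 ≈ £147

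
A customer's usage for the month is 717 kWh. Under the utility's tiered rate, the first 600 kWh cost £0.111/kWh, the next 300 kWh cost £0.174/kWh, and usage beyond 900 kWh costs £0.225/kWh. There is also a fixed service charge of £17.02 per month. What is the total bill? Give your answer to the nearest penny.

£103.98

First 600 kWh × £0.111 = £66.60
Next 117 kWh × £0.174 = £20.36
Remaining tier: 0 kWh (not reached)
Energy charge = £86.96; + service £17.02 = £103.98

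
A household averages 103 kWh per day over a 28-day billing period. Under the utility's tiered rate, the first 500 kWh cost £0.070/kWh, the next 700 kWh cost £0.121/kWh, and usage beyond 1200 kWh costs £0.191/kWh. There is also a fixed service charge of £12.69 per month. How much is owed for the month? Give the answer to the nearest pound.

Usage = 103 kWh/day × 28 days = 2884 kWh
First 500 kWh × £0.070 = £35.00
Next 700 kWh × £0.121 = £84.70
Remaining 1684 kWh × £0.191 = £321.64
Energy charge = £441.34; + service £12.69 = £454.03 ≈ £454

£454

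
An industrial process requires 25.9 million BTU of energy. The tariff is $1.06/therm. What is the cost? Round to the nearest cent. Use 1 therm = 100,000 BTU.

$274.54

25.9 million BTU × (10 therm/million BTU) = 259 therm
Cost = 259 therm × $1.06/therm = $274.54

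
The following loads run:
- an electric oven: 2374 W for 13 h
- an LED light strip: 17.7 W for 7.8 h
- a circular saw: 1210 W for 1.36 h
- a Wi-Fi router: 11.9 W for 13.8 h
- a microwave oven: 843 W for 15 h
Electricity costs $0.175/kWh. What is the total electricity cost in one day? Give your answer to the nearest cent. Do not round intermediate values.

electric oven: 2374 W × 13 h = 30,862 Wh = 30.86 kWh
LED light strip: 17.7 W × 7.8 h = 138 Wh = 0.1381 kWh
circular saw: 1210 W × 1.36 h = 1,646 Wh = 1.646 kWh
Wi-Fi router: 11.9 W × 13.8 h = 164 Wh = 0.1642 kWh
microwave oven: 843 W × 15 h = 12,645 Wh = 12.64 kWh
Total energy = 30.86 + 0.1381 + 1.646 + 0.1642 + 12.64 = 45.45 kWh
Cost = 45.45 kWh × $0.175 = $7.95

$7.95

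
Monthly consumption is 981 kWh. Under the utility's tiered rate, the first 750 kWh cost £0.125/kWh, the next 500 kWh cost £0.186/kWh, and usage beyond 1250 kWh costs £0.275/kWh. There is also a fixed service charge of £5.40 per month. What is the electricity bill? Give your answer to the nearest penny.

£142.12

First 750 kWh × £0.125 = £93.75
Next 231 kWh × £0.186 = £42.97
Remaining tier: 0 kWh (not reached)
Energy charge = £136.72; + service £5.40 = £142.12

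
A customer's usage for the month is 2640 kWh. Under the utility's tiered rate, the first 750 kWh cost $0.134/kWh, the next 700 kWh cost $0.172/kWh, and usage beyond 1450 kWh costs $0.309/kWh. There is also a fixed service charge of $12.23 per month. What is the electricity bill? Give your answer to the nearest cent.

$600.84

First 750 kWh × $0.134 = $100.50
Next 700 kWh × $0.172 = $120.40
Remaining 1190 kWh × $0.309 = $367.71
Energy charge = $588.61; + service $12.23 = $600.84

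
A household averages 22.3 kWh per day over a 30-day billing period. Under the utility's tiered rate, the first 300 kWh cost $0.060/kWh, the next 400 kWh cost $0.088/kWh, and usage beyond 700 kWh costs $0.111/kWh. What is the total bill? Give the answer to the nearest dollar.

Usage = 22.3 kWh/day × 30 days = 669 kWh
First 300 kWh × $0.060 = $18.00
Next 369 kWh × $0.088 = $32.47
Remaining tier: 0 kWh (not reached)
Total = $50.47 ≈ $50

$50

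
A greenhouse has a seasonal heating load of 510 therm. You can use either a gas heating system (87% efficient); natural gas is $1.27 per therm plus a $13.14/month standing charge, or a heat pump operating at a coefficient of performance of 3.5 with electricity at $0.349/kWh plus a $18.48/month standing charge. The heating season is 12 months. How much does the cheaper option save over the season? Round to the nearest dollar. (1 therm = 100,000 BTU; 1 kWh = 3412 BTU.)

Heat load = 510 therm × 100,000 = 51,000,000 BTU
Gas: input = 51,000,000 / 0.87 = 58,620,690 BTU = 586.2 therm → 586.2 × $1.27 = $744.48; + 12 × $13.14 standing = $902.16
Heat pump: 51,000,000 BTU / 3412 = 14,950 kWh heat; / 3.5 = 4,271 kWh in → × $0.349 = $1,490.45; + 12 × $18.48 standing = $1,712.21
Difference = |$902.16 − $1,712.21| = $810.05 ≈ $810

$810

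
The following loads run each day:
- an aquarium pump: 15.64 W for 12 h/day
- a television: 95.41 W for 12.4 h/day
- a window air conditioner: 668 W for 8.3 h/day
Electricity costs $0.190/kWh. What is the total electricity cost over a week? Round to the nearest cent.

aquarium pump: 15.64 W × 12 h × 7 d = 1,314 Wh = 1.314 kWh
television: 95.41 W × 12.4 h × 7 d = 8,282 Wh = 8.282 kWh
window air conditioner: 668 W × 8.3 h × 7 d = 38,811 Wh = 38.81 kWh
Total energy = 1.314 + 8.282 + 38.81 = 48.41 kWh
Cost = 48.41 kWh × $0.190 = $9.20

$9.20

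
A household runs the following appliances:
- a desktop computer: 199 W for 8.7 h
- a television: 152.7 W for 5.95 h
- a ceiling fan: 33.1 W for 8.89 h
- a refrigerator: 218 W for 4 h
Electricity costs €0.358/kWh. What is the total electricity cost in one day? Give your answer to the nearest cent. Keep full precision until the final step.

desktop computer: 199 W × 8.7 h = 1,731 Wh = 1.731 kWh
television: 152.7 W × 5.95 h = 909 Wh = 0.9086 kWh
ceiling fan: 33.1 W × 8.89 h = 294 Wh = 0.2943 kWh
refrigerator: 218 W × 4 h = 872 Wh = 0.872 kWh
Total energy = 1.731 + 0.9086 + 0.2943 + 0.872 = 3.806 kWh
Cost = 3.806 kWh × €0.358 = €1.36

€1.36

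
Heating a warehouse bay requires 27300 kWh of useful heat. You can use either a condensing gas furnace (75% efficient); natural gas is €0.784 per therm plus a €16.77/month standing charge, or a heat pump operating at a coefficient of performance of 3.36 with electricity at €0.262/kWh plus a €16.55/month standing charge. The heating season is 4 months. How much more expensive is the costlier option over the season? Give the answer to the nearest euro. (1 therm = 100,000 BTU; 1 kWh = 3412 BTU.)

€1154

Heat load = 27300 kWh × 3412 = 93,147,600 BTU
Gas: input = 93,147,600 / 0.75 = 124,196,800 BTU = 1,242 therm → 1,242 × €0.784 = €973.70; + 4 × €16.77 standing = €1,040.78
Heat pump: 93,147,600 BTU / 3412 = 27,300 kWh heat; / 3.36 = 8,125 kWh in → × €0.262 = €2,128.75; + 4 × €16.55 standing = €2,194.95
Difference = |€1,040.78 − €2,194.95| = €1,154.17 ≈ €1154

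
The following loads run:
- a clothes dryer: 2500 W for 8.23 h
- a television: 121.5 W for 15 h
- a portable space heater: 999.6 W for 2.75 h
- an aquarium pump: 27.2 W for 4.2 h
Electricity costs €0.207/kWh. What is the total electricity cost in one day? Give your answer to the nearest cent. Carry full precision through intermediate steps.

clothes dryer: 2500 W × 8.23 h = 20,575 Wh = 20.57 kWh
television: 121.5 W × 15 h = 1,822 Wh = 1.823 kWh
portable space heater: 999.6 W × 2.75 h = 2,749 Wh = 2.749 kWh
aquarium pump: 27.2 W × 4.2 h = 114 Wh = 0.1142 kWh
Total energy = 20.57 + 1.823 + 2.749 + 0.1142 = 25.26 kWh
Cost = 25.26 kWh × €0.207 = €5.23

€5.23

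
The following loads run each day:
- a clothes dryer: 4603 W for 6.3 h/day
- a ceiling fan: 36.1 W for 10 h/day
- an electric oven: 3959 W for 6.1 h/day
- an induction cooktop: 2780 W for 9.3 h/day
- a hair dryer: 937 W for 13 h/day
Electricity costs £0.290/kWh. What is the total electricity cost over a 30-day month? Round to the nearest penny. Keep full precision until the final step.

clothes dryer: 4603 W × 6.3 h × 30 d = 869,967 Wh = 870 kWh
ceiling fan: 36.1 W × 10 h × 30 d = 10,830 Wh = 10.83 kWh
electric oven: 3959 W × 6.1 h × 30 d = 724,497 Wh = 724.5 kWh
induction cooktop: 2780 W × 9.3 h × 30 d = 775,620 Wh = 775.6 kWh
hair dryer: 937 W × 13 h × 30 d = 365,430 Wh = 365.4 kWh
Total energy = 870 + 10.83 + 724.5 + 775.6 + 365.4 = 2,746 kWh
Cost = 2,746 kWh × £0.290 = £796.44

£796.44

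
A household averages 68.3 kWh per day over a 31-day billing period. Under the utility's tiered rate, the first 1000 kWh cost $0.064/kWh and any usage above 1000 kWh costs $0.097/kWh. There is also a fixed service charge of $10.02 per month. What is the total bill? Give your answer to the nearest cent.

$182.40

Usage = 68.3 kWh/day × 31 days = 2117.3 kWh
First 1000 kWh × $0.064 = $64.00
Remaining 1117.3 kWh × $0.097 = $108.38
Energy charge = $172.38; + service $10.02 = $182.40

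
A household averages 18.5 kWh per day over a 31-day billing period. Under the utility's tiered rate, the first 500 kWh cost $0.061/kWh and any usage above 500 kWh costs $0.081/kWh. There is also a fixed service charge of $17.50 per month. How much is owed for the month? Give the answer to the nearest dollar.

Usage = 18.5 kWh/day × 31 days = 573.5 kWh
First 500 kWh × $0.061 = $30.50
Remaining 73.5 kWh × $0.081 = $5.95
Energy charge = $36.45; + service $17.50 = $53.95 ≈ $54

$54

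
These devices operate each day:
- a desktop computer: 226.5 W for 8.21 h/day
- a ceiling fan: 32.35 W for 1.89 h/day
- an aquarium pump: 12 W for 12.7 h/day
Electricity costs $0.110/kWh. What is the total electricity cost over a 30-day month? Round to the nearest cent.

desktop computer: 226.5 W × 8.21 h × 30 d = 55,787 Wh = 55.79 kWh
ceiling fan: 32.35 W × 1.89 h × 30 d = 1,834 Wh = 1.834 kWh
aquarium pump: 12 W × 12.7 h × 30 d = 4,572 Wh = 4.572 kWh
Total energy = 55.79 + 1.834 + 4.572 = 62.19 kWh
Cost = 62.19 kWh × $0.110 = $6.84

$6.84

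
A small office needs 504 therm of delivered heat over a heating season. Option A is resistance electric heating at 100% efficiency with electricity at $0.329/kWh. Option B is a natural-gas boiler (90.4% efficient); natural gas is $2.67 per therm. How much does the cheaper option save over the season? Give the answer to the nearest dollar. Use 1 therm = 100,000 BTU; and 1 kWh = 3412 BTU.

$3371

Heat load = 504 therm × 100,000 = 50,400,000 BTU
Gas: input = 50,400,000 / 0.904 = 55,752,212 BTU = 557.5 therm → 557.5 × $2.67 = $1,488.58
Electric: 50,400,000 BTU / 3412 = 14,770 kWh → × $0.329 = $4,859.79
Difference = |$1,488.58 − $4,859.79| = $3,371.20 ≈ $3371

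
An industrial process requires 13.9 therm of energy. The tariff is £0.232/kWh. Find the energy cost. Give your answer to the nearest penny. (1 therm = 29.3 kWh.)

£94.49

13.9 therm × (29.3 kWh/therm) = 407.3 kWh
Cost = 407.3 kWh × £0.232/kWh = £94.49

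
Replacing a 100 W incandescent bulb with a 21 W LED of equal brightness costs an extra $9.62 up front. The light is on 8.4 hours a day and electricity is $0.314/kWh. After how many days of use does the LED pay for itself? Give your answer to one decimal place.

Power saved = 100 − 21 = 79 W
Daily energy saved = 79 W × 8.4 h = 663.6 Wh = 0.6636 kWh
Daily savings = 0.6636 × $0.314 = $0.2084
Payback = $9.62 / $0.2084 per day = 46.17 days

46.2 days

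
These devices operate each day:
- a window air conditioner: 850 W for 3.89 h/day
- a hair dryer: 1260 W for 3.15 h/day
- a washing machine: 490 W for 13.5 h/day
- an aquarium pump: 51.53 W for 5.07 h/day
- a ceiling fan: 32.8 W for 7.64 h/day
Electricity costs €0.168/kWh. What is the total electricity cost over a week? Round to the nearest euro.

€17

window air conditioner: 850 W × 3.89 h × 7 d = 23,146 Wh = 23.15 kWh
hair dryer: 1260 W × 3.15 h × 7 d = 27,783 Wh = 27.78 kWh
washing machine: 490 W × 13.5 h × 7 d = 46,305 Wh = 46.3 kWh
aquarium pump: 51.53 W × 5.07 h × 7 d = 1,829 Wh = 1.829 kWh
ceiling fan: 32.8 W × 7.64 h × 7 d = 1,754 Wh = 1.754 kWh
Total energy = 23.15 + 27.78 + 46.3 + 1.829 + 1.754 = 100.8 kWh
Cost = 100.8 kWh × €0.168 = €16.94 ≈ €17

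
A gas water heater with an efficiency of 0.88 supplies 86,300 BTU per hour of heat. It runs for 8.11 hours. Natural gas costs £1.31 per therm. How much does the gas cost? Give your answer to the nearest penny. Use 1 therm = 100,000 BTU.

£10.42

Heat delivered = 86,300 BTU/h × 8.11 h = 699,893 BTU
Gas input = 699,893 / 0.88 = 795,333 BTU
= 795,333 / 100,000 = 7.953 therm
Cost = 7.953 × £1.31/therm = £10.42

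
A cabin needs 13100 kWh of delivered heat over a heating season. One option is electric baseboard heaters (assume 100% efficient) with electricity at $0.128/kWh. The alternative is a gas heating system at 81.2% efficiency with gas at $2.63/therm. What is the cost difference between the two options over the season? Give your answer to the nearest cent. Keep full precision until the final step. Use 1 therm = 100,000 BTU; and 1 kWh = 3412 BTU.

$229.10

Heat load = 13100 kWh × 3412 = 44,697,200 BTU
Gas: input = 44,697,200 / 0.812 = 55,045,813 BTU = 550.5 therm → 550.5 × $2.63 = $1,447.70
Electric: 44,697,200 BTU / 3412 = 13,100 kWh → × $0.128 = $1,676.80
Difference = |$1,447.70 − $1,676.80| = $229.10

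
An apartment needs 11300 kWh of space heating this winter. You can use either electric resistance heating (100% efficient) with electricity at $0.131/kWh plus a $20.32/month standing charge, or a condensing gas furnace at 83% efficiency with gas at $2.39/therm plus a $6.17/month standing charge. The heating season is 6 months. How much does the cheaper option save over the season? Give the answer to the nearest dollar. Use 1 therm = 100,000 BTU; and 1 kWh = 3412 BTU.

Heat load = 11300 kWh × 3412 = 38,555,600 BTU
Gas: input = 38,555,600 / 0.83 = 46,452,530 BTU = 464.5 therm → 464.5 × $2.39 = $1,110.22; + 6 × $6.17 standing = $1,147.24
Electric: 38,555,600 BTU / 3412 = 11,300 kWh → × $0.131 = $1,480.30; + 6 × $20.32 standing = $1,602.22
Difference = |$1,147.24 − $1,602.22| = $454.98 ≈ $455

$455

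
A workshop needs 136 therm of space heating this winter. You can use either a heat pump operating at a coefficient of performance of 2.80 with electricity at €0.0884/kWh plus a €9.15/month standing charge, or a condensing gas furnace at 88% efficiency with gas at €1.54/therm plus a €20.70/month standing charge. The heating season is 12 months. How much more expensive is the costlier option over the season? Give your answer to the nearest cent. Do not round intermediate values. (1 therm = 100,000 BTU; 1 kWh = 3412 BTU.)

Heat load = 136 therm × 100,000 = 13,600,000 BTU
Gas: input = 13,600,000 / 0.88 = 15,454,545 BTU = 154.5 therm → 154.5 × €1.54 = €238.00; + 12 × €20.70 standing = €486.40
Heat pump: 13,600,000 BTU / 3412 = 3,986 kWh heat; / 2.80 = 1,424 kWh in → × €0.0884 = €125.84; + 12 × €9.15 standing = €235.64
Difference = |€486.40 − €235.64| = €250.76

€250.76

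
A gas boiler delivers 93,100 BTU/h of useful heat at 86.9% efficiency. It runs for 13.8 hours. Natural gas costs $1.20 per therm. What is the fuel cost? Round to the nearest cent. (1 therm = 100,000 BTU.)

$17.74

Heat delivered = 93,100 BTU/h × 13.8 h = 1,284,780 BTU
Gas input = 1,284,780 / 0.869 = 1,478,458 BTU
= 1,478,458 / 100,000 = 14.78 therm
Cost = 14.78 × $1.20/therm = $17.74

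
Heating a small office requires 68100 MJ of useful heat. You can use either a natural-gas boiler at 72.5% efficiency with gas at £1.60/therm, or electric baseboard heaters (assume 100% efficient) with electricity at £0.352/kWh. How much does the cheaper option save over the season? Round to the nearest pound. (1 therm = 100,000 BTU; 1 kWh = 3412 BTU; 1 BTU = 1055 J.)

£5235

Heat load = 68100 MJ = 68,100,000,000 J / 1055 = 64,549,763 BTU
Gas: input = 64,549,763 / 0.725 = 89,034,156 BTU = 890.3 therm → 890.3 × £1.60 = £1,424.55
Electric: 64,549,763 BTU / 3412 = 18,920 kWh → × £0.352 = £6,659.30
Difference = |£1,424.55 − £6,659.30| = £5,234.75 ≈ £5235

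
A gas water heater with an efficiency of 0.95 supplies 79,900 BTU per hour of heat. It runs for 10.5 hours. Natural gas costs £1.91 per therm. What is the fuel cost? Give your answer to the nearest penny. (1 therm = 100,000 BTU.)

£16.87

Heat delivered = 79,900 BTU/h × 10.5 h = 838,950 BTU
Gas input = 838,950 / 0.95 = 883,105 BTU
= 883,105 / 100,000 = 8.831 therm
Cost = 8.831 × £1.91/therm = £16.87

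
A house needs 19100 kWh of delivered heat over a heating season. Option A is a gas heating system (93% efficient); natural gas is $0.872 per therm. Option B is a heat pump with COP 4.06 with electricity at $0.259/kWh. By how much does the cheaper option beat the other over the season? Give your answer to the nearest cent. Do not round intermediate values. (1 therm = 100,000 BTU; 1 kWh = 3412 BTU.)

$607.40

Heat load = 19100 kWh × 3412 = 65,169,200 BTU
Gas: input = 65,169,200 / 0.93 = 70,074,409 BTU = 700.7 therm → 700.7 × $0.872 = $611.05
Heat pump: 65,169,200 BTU / 3412 = 19,100 kWh heat; / 4.06 = 4,704 kWh in → × $0.259 = $1,218.45
Difference = |$611.05 − $1,218.45| = $607.40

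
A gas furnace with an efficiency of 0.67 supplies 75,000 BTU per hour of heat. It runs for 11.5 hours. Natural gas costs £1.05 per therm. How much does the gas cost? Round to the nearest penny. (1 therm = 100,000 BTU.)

Heat delivered = 75,000 BTU/h × 11.5 h = 862,500 BTU
Gas input = 862,500 / 0.67 = 1,287,313 BTU
= 1,287,313 / 100,000 = 12.87 therm
Cost = 12.87 × £1.05/therm = £13.52

£13.52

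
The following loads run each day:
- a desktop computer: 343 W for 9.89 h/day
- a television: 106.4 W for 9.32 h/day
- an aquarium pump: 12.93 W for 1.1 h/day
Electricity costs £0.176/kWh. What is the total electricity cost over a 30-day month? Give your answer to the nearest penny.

desktop computer: 343 W × 9.89 h × 30 d = 101,768 Wh = 101.8 kWh
television: 106.4 W × 9.32 h × 30 d = 29,749 Wh = 29.75 kWh
aquarium pump: 12.93 W × 1.1 h × 30 d = 427 Wh = 0.4267 kWh
Total energy = 101.8 + 29.75 + 0.4267 = 131.9 kWh
Cost = 131.9 kWh × £0.176 = £23.22

£23.22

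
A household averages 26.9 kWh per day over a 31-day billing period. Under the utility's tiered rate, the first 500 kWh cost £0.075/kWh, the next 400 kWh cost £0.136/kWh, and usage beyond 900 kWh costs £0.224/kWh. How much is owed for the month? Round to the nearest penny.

Usage = 26.9 kWh/day × 31 days = 833.9 kWh
First 500 kWh × £0.075 = £37.50
Next 333.9 kWh × £0.136 = £45.41
Remaining tier: 0 kWh (not reached)
Total = £82.91

£82.91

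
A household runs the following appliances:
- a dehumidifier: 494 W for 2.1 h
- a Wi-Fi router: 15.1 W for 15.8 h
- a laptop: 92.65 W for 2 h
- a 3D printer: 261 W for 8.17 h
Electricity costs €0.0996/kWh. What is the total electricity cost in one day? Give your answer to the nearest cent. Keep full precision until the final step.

€0.36

dehumidifier: 494 W × 2.1 h = 1,037 Wh = 1.037 kWh
Wi-Fi router: 15.1 W × 15.8 h = 239 Wh = 0.2386 kWh
laptop: 92.65 W × 2 h = 185 Wh = 0.1853 kWh
3D printer: 261 W × 8.17 h = 2,132 Wh = 2.132 kWh
Total energy = 1.037 + 0.2386 + 0.1853 + 2.132 = 3.594 kWh
Cost = 3.594 kWh × €0.0996 = €0.36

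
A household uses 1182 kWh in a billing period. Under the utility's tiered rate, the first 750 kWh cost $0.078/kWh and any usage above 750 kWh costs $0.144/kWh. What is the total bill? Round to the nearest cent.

First 750 kWh × $0.078 = $58.50
Remaining 432 kWh × $0.144 = $62.21
Total = $120.71

$120.71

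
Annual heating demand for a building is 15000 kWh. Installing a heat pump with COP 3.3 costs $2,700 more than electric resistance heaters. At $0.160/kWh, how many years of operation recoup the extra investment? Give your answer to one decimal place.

1.6 years

Resistance: 15000 kWh × $0.160 = $2,400.00/yr
Heat pump: 15000 / 3.3 = 4545 kWh in → × $0.160 = $727.27/yr
Annual savings = $1,672.73
Payback = $2,700 / $1,672.73 = 1.61 years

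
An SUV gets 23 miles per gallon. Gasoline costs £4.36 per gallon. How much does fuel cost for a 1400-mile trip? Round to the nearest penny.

£265.39

Fuel = 1400 mi / 23 mpg = 60.87 gal
Cost = 60.87 gal × £4.36/gal = £265.39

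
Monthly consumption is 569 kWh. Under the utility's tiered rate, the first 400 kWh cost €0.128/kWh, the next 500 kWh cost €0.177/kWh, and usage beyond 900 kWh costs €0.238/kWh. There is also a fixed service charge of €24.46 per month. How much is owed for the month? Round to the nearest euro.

€106

First 400 kWh × €0.128 = €51.20
Next 169 kWh × €0.177 = €29.91
Remaining tier: 0 kWh (not reached)
Energy charge = €81.11; + service €24.46 = €105.57 ≈ €106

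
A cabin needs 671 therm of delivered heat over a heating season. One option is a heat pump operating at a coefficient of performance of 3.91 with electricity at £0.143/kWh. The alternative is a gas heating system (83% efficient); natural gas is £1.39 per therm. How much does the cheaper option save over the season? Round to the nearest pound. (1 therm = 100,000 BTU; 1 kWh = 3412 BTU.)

£404

Heat load = 671 therm × 100,000 = 67,100,000 BTU
Gas: input = 67,100,000 / 0.83 = 80,843,373 BTU = 808.4 therm → 808.4 × £1.39 = £1,123.72
Heat pump: 67,100,000 BTU / 3412 = 19,670 kWh heat; / 3.91 = 5,030 kWh in → × £0.143 = £719.24
Difference = |£1,123.72 − £719.24| = £404.48 ≈ £404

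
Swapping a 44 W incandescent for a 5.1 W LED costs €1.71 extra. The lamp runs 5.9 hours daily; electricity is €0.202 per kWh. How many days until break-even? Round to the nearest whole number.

Power saved = 44 − 5.1 = 38.9 W
Daily energy saved = 38.9 W × 5.9 h = 229.5 Wh = 0.22951 kWh
Daily savings = 0.22951 × €0.202 = €0.0464
Payback = €1.71 / €0.0464 per day = 36.88 days

37 days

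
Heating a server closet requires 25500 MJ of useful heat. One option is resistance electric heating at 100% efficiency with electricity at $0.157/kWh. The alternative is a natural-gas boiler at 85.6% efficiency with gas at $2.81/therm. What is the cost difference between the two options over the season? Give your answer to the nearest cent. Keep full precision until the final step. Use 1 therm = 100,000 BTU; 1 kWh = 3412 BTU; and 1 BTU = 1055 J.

$318.74

Heat load = 25500 MJ = 25,500,000,000 J / 1055 = 24,170,616 BTU
Gas: input = 24,170,616 / 0.856 = 28,236,701 BTU = 282.4 therm → 282.4 × $2.81 = $793.45
Electric: 24,170,616 BTU / 3412 = 7,084 kWh → × $0.157 = $1,112.19
Difference = |$793.45 − $1,112.19| = $318.74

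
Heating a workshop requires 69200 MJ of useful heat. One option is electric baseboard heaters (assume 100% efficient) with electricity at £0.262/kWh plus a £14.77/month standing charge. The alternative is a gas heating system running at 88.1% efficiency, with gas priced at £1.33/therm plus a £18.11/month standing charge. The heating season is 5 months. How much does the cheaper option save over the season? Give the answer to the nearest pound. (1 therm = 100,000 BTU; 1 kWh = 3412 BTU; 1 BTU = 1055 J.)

£4030

Heat load = 69200 MJ = 69,200,000,000 J / 1055 = 65,592,417 BTU
Gas: input = 65,592,417 / 0.881 = 74,452,233 BTU = 744.5 therm → 744.5 × £1.33 = £990.21; + 5 × £18.11 standing = £1,080.76
Electric: 65,592,417 BTU / 3412 = 19,220 kWh → × £0.262 = £5,036.70; + 5 × £14.77 standing = £5,110.55
Difference = |£1,080.76 − £5,110.55| = £4,029.78 ≈ £4030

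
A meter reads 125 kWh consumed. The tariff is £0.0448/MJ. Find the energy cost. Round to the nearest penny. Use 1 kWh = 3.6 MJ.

125 kWh × (3.6 MJ/kWh) = 450 MJ
Cost = 450 MJ × £0.0448/MJ = £20.16

£20.16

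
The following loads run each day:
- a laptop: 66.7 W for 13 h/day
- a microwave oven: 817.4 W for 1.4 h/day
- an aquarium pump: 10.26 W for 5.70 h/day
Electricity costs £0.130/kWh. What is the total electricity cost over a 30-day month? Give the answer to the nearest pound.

laptop: 66.7 W × 13 h × 30 d = 26,013 Wh = 26.01 kWh
microwave oven: 817.4 W × 1.4 h × 30 d = 34,331 Wh = 34.33 kWh
aquarium pump: 10.26 W × 5.70 h × 30 d = 1,754 Wh = 1.754 kWh
Total energy = 26.01 + 34.33 + 1.754 = 62.1 kWh
Cost = 62.1 kWh × £0.130 = £8.07 ≈ £8

£8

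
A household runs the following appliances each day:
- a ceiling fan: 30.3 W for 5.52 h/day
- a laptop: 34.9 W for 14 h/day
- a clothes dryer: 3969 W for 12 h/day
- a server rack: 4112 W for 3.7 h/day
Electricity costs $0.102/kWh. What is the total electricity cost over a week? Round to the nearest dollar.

$45

ceiling fan: 30.3 W × 5.52 h × 7 d = 1,171 Wh = 1.171 kWh
laptop: 34.9 W × 14 h × 7 d = 3,420 Wh = 3.42 kWh
clothes dryer: 3969 W × 12 h × 7 d = 333,396 Wh = 333.4 kWh
server rack: 4112 W × 3.7 h × 7 d = 106,501 Wh = 106.5 kWh
Total energy = 1.171 + 3.42 + 333.4 + 106.5 = 444.5 kWh
Cost = 444.5 kWh × $0.102 = $45.34 ≈ $45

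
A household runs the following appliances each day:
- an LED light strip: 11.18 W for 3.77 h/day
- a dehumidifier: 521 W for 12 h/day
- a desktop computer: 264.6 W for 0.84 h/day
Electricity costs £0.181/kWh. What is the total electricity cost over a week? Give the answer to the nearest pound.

LED light strip: 11.18 W × 3.77 h × 7 d = 295 Wh = 0.295 kWh
dehumidifier: 521 W × 12 h × 7 d = 43,764 Wh = 43.76 kWh
desktop computer: 264.6 W × 0.84 h × 7 d = 1,556 Wh = 1.556 kWh
Total energy = 0.295 + 43.76 + 1.556 = 45.61 kWh
Cost = 45.61 kWh × £0.181 = £8.26 ≈ £8

£8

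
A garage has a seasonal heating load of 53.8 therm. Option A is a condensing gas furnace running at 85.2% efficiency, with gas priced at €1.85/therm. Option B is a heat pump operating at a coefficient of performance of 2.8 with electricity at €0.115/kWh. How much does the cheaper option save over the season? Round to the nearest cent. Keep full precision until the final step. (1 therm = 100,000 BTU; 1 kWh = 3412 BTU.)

€52.06

Heat load = 53.8 therm × 100,000 = 5,380,000 BTU
Gas: input = 5,380,000 / 0.852 = 6,314,554 BTU = 63.15 therm → 63.15 × €1.85 = €116.82
Heat pump: 5,380,000 BTU / 3412 = 1,577 kWh heat; / 2.8 = 563.1 kWh in → × €0.115 = €64.76
Difference = |€116.82 − €64.76| = €52.06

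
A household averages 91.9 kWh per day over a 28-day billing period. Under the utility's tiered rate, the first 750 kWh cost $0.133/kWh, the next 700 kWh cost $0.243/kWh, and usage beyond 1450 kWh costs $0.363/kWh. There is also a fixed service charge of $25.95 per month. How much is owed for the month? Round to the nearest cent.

Usage = 91.9 kWh/day × 28 days = 2573.2 kWh
First 750 kWh × $0.133 = $99.75
Next 700 kWh × $0.243 = $170.10
Remaining 1123.2 kWh × $0.363 = $407.72
Energy charge = $677.57; + service $25.95 = $703.52

$703.52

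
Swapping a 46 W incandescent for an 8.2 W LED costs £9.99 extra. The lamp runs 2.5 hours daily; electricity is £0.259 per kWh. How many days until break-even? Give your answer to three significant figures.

408 days

Power saved = 46 − 8.2 = 37.8 W
Daily energy saved = 37.8 W × 2.5 h = 94.5 Wh = 0.0945 kWh
Daily savings = 0.0945 × £0.259 = £0.0245
Payback = £9.99 / £0.0245 per day = 408.2 days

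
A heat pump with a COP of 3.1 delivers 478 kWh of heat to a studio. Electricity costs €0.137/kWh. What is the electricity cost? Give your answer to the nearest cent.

Electrical input = 478 kWh / 3.1 = 154.2 kWh
Cost = 154.2 × €0.137/kWh = €21.12

€21.12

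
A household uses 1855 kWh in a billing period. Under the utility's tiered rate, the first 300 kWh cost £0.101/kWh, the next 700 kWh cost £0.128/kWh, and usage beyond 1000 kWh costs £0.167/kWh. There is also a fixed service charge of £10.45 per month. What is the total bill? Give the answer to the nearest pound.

£273

First 300 kWh × £0.101 = £30.30
Next 700 kWh × £0.128 = £89.60
Remaining 855 kWh × £0.167 = £142.78
Energy charge = £262.69; + service £10.45 = £273.13 ≈ £273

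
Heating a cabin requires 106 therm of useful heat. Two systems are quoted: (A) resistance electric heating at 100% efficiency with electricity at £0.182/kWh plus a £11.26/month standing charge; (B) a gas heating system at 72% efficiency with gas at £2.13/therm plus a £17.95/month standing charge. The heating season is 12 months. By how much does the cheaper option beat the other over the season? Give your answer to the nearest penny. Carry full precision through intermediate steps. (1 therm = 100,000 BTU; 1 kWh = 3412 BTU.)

Heat load = 106 therm × 100,000 = 10,600,000 BTU
Gas: input = 10,600,000 / 0.72 = 14,722,222 BTU = 147.2 therm → 147.2 × £2.13 = £313.58; + 12 × £17.95 standing = £528.98
Electric: 10,600,000 BTU / 3412 = 3,107 kWh → × £0.182 = £565.42; + 12 × £11.26 standing = £700.54
Difference = |£528.98 − £700.54| = £171.55

£171.55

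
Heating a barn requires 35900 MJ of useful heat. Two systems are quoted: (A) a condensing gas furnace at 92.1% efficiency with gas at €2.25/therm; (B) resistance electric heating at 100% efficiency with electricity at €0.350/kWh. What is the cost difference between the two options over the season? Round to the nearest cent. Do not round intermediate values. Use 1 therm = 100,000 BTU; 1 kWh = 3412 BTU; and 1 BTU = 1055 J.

€2659.29

Heat load = 35900 MJ = 35,900,000,000 J / 1055 = 34,028,436 BTU
Gas: input = 34,028,436 / 0.921 = 36,947,270 BTU = 369.5 therm → 369.5 × €2.25 = €831.31
Electric: 34,028,436 BTU / 3412 = 9,973 kWh → × €0.350 = €3,490.61
Difference = |€831.31 − €3,490.61| = €2,659.29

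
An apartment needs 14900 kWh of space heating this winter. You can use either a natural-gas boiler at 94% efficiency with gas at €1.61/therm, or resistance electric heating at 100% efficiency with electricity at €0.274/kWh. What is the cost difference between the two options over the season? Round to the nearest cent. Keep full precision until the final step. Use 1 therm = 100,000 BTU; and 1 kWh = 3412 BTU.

Heat load = 14900 kWh × 3412 = 50,838,800 BTU
Gas: input = 50,838,800 / 0.94 = 54,083,830 BTU = 540.8 therm → 540.8 × €1.61 = €870.75
Electric: 50,838,800 BTU / 3412 = 14,900 kWh → × €0.274 = €4,082.60
Difference = |€870.75 − €4,082.60| = €3,211.85

€3211.85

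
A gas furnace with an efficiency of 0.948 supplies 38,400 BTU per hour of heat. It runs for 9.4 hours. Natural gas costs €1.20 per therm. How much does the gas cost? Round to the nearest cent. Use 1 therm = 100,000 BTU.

€4.57

Heat delivered = 38,400 BTU/h × 9.4 h = 360,960 BTU
Gas input = 360,960 / 0.948 = 380,759 BTU
= 380,759 / 100,000 = 3.808 therm
Cost = 3.808 × €1.20/therm = €4.57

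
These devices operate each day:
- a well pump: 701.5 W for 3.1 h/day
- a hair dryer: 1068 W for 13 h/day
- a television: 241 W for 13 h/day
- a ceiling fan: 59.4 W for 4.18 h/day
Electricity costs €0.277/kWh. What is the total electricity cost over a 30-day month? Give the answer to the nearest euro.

€162

well pump: 701.5 W × 3.1 h × 30 d = 65,240 Wh = 65.24 kWh
hair dryer: 1068 W × 13 h × 30 d = 416,520 Wh = 416.5 kWh
television: 241 W × 13 h × 30 d = 93,990 Wh = 93.99 kWh
ceiling fan: 59.4 W × 4.18 h × 30 d = 7,449 Wh = 7.449 kWh
Total energy = 65.24 + 416.5 + 93.99 + 7.449 = 583.2 kWh
Cost = 583.2 kWh × €0.277 = €161.55 ≈ €162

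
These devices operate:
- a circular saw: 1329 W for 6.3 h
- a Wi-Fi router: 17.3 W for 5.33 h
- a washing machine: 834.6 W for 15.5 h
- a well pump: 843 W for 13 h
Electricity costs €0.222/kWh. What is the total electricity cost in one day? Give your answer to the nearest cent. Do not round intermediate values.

circular saw: 1329 W × 6.3 h = 8,373 Wh = 8.373 kWh
Wi-Fi router: 17.3 W × 5.33 h = 92 Wh = 0.09221 kWh
washing machine: 834.6 W × 15.5 h = 12,936 Wh = 12.94 kWh
well pump: 843 W × 13 h = 10,959 Wh = 10.96 kWh
Total energy = 8.373 + 0.09221 + 12.94 + 10.96 = 32.36 kWh
Cost = 32.36 kWh × €0.222 = €7.18

€7.18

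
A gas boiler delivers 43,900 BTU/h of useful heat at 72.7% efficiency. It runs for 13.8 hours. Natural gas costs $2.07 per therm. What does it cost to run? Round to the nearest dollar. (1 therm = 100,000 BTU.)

$17

Heat delivered = 43,900 BTU/h × 13.8 h = 605,820 BTU
Gas input = 605,820 / 0.727 = 833,315 BTU
= 833,315 / 100,000 = 8.333 therm
Cost = 8.333 × $2.07/therm = $17.25 ≈ $17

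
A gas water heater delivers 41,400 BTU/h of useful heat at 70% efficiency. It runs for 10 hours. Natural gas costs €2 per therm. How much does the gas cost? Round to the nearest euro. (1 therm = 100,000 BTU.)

Heat delivered = 41,400 BTU/h × 10 h = 414,000 BTU
Gas input = 414,000 / 0.70 = 591,429 BTU
= 591,429 / 100,000 = 5.914 therm
Cost = 5.914 × €2/therm = €11.83 ≈ €12

€12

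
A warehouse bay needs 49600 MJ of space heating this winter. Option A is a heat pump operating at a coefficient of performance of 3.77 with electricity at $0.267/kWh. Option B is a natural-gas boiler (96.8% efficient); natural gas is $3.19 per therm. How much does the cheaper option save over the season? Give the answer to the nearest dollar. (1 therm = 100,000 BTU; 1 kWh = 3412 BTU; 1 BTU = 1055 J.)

Heat load = 49600 MJ = 49,600,000,000 J / 1055 = 47,014,218 BTU
Gas: input = 47,014,218 / 0.968 = 48,568,407 BTU = 485.7 therm → 485.7 × $3.19 = $1,549.33
Heat pump: 47,014,218 BTU / 3412 = 13,780 kWh heat; / 3.77 = 3,655 kWh in → × $0.267 = $975.87
Difference = |$1,549.33 − $975.87| = $573.47 ≈ $573

$573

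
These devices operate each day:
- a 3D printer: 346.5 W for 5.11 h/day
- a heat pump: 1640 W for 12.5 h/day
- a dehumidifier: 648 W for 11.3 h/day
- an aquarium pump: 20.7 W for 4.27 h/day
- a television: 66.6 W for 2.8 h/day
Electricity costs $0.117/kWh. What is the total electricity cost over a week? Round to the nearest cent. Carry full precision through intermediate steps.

$24.46

3D printer: 346.5 W × 5.11 h × 7 d = 12,394 Wh = 12.39 kWh
heat pump: 1640 W × 12.5 h × 7 d = 143,500 Wh = 143.5 kWh
dehumidifier: 648 W × 11.3 h × 7 d = 51,257 Wh = 51.26 kWh
aquarium pump: 20.7 W × 4.27 h × 7 d = 619 Wh = 0.6187 kWh
television: 66.6 W × 2.8 h × 7 d = 1,305 Wh = 1.305 kWh
Total energy = 12.39 + 143.5 + 51.26 + 0.6187 + 1.305 = 209.1 kWh
Cost = 209.1 kWh × $0.117 = $24.46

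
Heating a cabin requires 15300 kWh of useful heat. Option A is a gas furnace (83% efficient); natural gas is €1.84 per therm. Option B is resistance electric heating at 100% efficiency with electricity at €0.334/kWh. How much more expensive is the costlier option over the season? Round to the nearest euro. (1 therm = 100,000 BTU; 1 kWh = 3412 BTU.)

Heat load = 15300 kWh × 3412 = 52,203,600 BTU
Gas: input = 52,203,600 / 0.83 = 62,895,904 BTU = 629 therm → 629 × €1.84 = €1,157.28
Electric: 52,203,600 BTU / 3412 = 15,300 kWh → × €0.334 = €5,110.20
Difference = |€1,157.28 − €5,110.20| = €3,952.92 ≈ €3953

€3953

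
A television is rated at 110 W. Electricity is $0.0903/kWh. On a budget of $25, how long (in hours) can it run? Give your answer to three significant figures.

2520 h

Energy budget = $25 / $0.0903 per kWh = 276.9 kWh = 276,855 Wh
Runtime = 276,855 Wh / 110 W = 2,517 h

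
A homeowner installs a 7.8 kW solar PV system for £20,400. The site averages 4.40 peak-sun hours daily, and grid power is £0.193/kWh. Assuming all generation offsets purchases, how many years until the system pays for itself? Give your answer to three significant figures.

Daily generation = 7.8 kW × 4.40 h = 34.32 kWh
Annual generation = 34.32 × 365 = 12527 kWh
Annual savings = 12527 × £0.193 = £2,417.67
Payback = £20,400 / £2,417.67 = 8.44 years

8.44 years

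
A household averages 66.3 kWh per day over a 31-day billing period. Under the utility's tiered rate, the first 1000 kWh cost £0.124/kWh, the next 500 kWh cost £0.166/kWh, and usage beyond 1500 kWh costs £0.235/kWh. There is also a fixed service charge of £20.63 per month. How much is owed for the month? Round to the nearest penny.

£358.13

Usage = 66.3 kWh/day × 31 days = 2055.3 kWh
First 1000 kWh × £0.124 = £124.00
Next 500 kWh × £0.166 = £83.00
Remaining 555.3 kWh × £0.235 = £130.50
Energy charge = £337.50; + service £20.63 = £358.13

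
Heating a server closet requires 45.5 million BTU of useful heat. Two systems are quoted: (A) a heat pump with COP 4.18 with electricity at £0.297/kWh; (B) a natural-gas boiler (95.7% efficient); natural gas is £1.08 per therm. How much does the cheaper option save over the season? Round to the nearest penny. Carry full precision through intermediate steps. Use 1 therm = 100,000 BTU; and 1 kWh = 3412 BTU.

£434.03

Heat load = 45.5 × 10⁶ BTU = 45,500,000 BTU
Gas: input = 45,500,000 / 0.957 = 47,544,410 BTU = 475.4 therm → 475.4 × £1.08 = £513.48
Heat pump: 45,500,000 BTU / 3412 = 13,340 kWh heat; / 4.18 = 3,190 kWh in → × £0.297 = £947.51
Difference = |£513.48 − £947.51| = £434.03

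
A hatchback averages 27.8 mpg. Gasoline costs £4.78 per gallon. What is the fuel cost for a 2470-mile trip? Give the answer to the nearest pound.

£425

Fuel = 2470 mi / 27.8 mpg = 88.85 gal
Cost = 88.85 gal × £4.78/gal = £424.70 ≈ £425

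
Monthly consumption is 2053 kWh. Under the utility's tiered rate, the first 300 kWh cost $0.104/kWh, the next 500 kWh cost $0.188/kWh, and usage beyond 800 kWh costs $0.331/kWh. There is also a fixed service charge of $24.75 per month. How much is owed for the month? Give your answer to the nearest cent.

$564.69

First 300 kWh × $0.104 = $31.20
Next 500 kWh × $0.188 = $94.00
Remaining 1253 kWh × $0.331 = $414.74
Energy charge = $539.94; + service $24.75 = $564.69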